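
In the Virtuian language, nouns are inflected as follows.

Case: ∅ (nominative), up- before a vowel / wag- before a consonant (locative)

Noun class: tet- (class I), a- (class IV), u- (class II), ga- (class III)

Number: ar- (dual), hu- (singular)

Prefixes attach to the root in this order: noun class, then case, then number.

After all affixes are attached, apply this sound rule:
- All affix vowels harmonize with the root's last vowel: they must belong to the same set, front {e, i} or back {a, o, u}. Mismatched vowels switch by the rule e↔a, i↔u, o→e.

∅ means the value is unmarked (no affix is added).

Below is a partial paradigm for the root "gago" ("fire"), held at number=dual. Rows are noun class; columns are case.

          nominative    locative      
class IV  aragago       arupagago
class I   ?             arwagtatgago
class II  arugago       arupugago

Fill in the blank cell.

artatgago

Attach noun class class I tet- → tetgago.
case = nominative: zero marking, form stays tetgago.
Attach number dual ar- → artetgago.
Apply vowel harmony: artetgago → artatgago.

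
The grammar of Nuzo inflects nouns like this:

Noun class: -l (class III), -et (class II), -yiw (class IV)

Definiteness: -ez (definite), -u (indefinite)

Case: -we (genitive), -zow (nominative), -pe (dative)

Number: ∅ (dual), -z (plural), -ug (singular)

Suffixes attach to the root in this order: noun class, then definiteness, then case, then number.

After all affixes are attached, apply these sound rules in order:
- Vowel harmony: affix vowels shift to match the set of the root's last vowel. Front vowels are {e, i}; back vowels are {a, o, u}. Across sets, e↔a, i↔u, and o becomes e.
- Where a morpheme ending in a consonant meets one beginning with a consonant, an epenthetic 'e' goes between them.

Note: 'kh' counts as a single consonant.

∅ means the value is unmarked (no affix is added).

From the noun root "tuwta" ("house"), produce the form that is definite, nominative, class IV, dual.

Attach noun class class IV -yiw → tuwtayiw.
Attach definiteness definite -ez → tuwtayiwez.
Attach case nominative -zow → tuwtayiwezzow.
number = dual: zero marking, form stays tuwtayiwezzow.
Apply vowel harmony: tuwtayiwezzow → tuwtayuwazzow.
Apply epenthesis: tuwtayuwazzow → tuwtayuwazezow.

tuwtayuwazezow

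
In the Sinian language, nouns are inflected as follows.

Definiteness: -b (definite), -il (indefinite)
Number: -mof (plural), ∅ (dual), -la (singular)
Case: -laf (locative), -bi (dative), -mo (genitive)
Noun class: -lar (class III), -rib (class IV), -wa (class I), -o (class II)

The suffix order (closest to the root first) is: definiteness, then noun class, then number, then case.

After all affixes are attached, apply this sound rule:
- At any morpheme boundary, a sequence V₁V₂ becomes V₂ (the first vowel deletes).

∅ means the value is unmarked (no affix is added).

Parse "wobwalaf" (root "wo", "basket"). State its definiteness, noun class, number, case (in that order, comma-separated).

Segment: wo-b-wa-laf.
definiteness: -b → definite.
noun class: -wa → class I.
number: ∅ → dual.
case: -laf → locative.

definite, class I, dual, locative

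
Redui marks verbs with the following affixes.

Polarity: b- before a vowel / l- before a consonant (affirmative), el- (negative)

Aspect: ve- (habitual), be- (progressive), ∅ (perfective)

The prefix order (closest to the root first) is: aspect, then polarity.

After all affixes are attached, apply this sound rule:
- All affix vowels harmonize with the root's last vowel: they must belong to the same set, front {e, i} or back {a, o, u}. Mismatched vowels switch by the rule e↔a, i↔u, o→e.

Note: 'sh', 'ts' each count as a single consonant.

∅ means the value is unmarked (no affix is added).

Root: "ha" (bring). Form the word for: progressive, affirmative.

Attach aspect progressive be- → beha.
Attach polarity affirmative l- (before consonant 'b') → lbeha.
Apply vowel harmony: lbeha → lbaha.

lbaha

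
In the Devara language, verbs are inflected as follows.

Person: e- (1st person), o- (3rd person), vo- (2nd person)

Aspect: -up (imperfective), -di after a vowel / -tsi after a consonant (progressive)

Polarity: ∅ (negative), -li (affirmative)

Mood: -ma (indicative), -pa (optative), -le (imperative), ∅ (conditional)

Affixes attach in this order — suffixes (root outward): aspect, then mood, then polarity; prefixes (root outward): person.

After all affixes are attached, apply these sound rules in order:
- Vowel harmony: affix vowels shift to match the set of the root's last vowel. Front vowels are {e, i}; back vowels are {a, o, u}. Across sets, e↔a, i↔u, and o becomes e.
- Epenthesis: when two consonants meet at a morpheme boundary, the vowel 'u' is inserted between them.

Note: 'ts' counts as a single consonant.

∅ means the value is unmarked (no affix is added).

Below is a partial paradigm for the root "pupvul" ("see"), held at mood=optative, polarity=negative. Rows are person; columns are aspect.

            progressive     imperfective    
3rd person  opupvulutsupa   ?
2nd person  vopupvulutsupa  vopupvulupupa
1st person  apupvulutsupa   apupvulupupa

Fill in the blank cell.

opupvulupupa

Attach aspect imperfective -up → pupvulup.
Attach mood optative -pa → pupvuluppa.
polarity = negative: zero marking, form stays pupvuluppa.
Attach person 3rd person o- → opupvuluppa.
Vowel harmony: no change.
Apply epenthesis: opupvuluppa → opupvulupupa.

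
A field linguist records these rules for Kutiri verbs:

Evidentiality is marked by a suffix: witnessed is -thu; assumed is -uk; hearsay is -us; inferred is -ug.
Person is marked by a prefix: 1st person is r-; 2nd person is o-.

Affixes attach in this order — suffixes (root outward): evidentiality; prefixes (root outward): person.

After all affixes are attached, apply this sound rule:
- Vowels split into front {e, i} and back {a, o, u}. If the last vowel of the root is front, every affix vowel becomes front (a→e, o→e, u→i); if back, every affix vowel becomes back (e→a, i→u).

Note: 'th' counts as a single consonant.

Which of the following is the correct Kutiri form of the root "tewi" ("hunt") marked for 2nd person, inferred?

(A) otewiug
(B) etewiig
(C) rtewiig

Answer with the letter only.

B

Attach evidentiality inferred -ug → tewiug.
Attach person 2nd person o- → otewiug.
Apply vowel harmony: otewiug → etewiig.
So the correct form is etewiig, option (B).
(A) otewiug is wrong: it fails to apply the sound rule(s).
(C) rtewiig is wrong: it uses 1st person instead of 2nd person for person.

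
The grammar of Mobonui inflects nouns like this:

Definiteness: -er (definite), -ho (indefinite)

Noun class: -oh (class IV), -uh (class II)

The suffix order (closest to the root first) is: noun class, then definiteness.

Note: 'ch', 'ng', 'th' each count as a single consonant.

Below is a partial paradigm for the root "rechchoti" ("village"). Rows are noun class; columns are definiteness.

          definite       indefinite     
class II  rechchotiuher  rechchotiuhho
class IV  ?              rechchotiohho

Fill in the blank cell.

rechchotioher

Attach noun class class IV -oh → rechchotioh.
Attach definiteness definite -er → rechchotioher.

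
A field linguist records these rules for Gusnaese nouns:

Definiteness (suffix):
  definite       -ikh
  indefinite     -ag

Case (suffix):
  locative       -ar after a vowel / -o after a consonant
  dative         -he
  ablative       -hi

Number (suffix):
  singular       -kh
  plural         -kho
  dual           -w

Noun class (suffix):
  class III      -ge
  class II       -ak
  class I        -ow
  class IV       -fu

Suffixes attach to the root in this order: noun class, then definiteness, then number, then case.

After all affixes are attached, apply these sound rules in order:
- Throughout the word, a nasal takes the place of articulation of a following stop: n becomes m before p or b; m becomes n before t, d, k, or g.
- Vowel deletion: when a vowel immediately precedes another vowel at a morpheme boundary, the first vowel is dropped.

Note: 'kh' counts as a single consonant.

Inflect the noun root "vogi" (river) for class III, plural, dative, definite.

vogigikhkhohe

Attach noun class class III -ge → vogige.
Attach definiteness definite -ikh → vogigeikh.
Attach number plural -kho → vogigeikhkho.
Attach case dative -he → vogigeikhkhohe.
Nasal assimilation: no change.
Apply vowel deletion: vogigeikhkhohe → vogigikhkhohe.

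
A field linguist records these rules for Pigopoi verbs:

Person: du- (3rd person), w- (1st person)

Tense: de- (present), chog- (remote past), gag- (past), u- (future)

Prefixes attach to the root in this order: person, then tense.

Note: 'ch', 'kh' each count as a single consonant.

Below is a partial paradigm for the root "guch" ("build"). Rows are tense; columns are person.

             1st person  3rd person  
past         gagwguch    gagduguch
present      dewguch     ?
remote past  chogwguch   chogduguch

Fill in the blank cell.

Attach person 3rd person du- → duguch.
Attach tense present de- → deduguch.

deduguch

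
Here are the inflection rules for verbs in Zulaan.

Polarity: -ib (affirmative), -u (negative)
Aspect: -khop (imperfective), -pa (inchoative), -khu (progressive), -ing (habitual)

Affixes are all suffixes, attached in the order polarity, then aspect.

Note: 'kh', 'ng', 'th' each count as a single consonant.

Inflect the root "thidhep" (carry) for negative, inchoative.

thidhepupa

Attach polarity negative -u → thidhepu.
Attach aspect inchoative -pa → thidhepupa.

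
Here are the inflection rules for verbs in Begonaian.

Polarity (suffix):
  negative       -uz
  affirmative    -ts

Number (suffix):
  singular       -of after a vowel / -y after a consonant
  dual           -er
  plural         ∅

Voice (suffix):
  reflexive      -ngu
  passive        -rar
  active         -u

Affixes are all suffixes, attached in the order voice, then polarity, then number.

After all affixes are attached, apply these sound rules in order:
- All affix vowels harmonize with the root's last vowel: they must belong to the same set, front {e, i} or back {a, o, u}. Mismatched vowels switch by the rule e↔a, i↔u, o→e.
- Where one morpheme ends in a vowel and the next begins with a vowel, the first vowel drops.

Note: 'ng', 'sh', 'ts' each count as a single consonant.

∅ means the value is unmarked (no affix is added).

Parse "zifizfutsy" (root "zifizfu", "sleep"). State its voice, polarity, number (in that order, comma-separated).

Segment: zifizfu-u-ts-y.
voice: -u → active.
polarity: -ts → affirmative.
number: -of/y → singular.

active, affirmative, singular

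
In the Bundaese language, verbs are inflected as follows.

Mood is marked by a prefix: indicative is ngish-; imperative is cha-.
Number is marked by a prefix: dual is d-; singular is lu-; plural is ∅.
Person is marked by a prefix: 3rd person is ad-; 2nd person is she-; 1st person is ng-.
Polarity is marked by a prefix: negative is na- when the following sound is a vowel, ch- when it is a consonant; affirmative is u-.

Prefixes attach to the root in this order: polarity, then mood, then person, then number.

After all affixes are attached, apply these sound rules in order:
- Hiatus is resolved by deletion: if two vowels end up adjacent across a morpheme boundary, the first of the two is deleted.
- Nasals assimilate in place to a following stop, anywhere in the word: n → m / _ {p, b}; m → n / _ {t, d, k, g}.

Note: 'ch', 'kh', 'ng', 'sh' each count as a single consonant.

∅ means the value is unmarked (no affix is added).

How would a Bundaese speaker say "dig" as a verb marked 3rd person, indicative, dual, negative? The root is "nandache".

dadngishchnandache

Attach polarity negative ch- (before consonant 'n') → chnandache.
Attach mood indicative ngish- → ngishchnandache.
Attach person 3rd person ad- → adngishchnandache.
Attach number dual d- → dadngishchnandache.
Vowel deletion: no change.
Nasal assimilation: no change.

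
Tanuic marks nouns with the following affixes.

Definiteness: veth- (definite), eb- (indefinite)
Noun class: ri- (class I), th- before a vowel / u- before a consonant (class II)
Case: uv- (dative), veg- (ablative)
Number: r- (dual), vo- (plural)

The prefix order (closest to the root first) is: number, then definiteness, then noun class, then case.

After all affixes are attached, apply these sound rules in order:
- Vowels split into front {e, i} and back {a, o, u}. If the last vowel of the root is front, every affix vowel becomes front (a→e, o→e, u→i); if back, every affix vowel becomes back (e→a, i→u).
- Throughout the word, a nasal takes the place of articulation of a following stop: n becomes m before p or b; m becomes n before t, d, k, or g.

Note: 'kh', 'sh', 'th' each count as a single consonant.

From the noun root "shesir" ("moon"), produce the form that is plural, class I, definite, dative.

ivrivethveshesir

Attach number plural vo- → voshesir.
Attach definiteness definite veth- → vethvoshesir.
Attach noun class class I ri- → rivethvoshesir.
Attach case dative uv- → uvrivethvoshesir.
Apply vowel harmony: uvrivethvoshesir → ivrivethveshesir.
Nasal assimilation: no change.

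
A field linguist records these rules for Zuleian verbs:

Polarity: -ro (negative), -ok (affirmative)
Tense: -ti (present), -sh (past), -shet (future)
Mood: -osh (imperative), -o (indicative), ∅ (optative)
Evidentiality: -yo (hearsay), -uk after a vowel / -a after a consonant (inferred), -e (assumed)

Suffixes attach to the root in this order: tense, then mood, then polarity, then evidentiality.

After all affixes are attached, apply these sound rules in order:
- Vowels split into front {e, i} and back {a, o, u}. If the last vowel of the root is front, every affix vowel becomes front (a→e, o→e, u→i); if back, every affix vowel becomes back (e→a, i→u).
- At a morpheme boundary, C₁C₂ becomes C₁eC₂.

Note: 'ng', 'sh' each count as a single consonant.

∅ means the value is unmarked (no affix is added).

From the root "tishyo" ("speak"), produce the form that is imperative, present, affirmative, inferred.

tishyotuoshoka

Attach tense present -ti → tishyoti.
Attach mood imperative -osh → tishyotiosh.
Attach polarity affirmative -ok → tishyotioshok.
Attach evidentiality inferred -a (after consonant 'k') → tishyotioshoka.
Apply vowel harmony: tishyotioshoka → tishyotuoshoka.
Epenthesis: no change.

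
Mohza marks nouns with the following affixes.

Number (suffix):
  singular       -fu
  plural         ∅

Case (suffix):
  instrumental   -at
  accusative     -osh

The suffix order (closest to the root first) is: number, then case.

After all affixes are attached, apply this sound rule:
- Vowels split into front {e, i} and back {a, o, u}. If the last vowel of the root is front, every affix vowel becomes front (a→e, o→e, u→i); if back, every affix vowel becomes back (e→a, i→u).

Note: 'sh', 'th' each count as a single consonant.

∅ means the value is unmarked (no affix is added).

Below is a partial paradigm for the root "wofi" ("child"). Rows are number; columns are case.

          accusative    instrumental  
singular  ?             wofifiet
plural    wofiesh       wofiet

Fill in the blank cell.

wofifiesh

Attach number singular -fu → wofifu.
Attach case accusative -osh → wofifuosh.
Apply vowel harmony: wofifuosh → wofifiesh.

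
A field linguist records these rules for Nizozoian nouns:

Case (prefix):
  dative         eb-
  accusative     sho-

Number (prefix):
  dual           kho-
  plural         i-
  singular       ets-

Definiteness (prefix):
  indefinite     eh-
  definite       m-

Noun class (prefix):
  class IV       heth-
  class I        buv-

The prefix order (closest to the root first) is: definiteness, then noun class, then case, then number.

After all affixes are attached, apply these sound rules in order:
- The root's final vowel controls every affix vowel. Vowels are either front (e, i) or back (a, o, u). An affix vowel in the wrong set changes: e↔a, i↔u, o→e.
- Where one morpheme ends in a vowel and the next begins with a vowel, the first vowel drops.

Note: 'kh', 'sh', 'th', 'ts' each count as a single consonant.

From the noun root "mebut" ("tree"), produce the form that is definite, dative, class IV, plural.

Attach definiteness definite m- → mmebut.
Attach noun class class IV heth- → hethmmebut.
Attach case dative eb- → ebhethmmebut.
Attach number plural i- → iebhethmmebut.
Apply vowel harmony: iebhethmmebut → uabhathmmebut.
Apply vowel deletion: uabhathmmebut → abhathmmebut.

abhathmmebut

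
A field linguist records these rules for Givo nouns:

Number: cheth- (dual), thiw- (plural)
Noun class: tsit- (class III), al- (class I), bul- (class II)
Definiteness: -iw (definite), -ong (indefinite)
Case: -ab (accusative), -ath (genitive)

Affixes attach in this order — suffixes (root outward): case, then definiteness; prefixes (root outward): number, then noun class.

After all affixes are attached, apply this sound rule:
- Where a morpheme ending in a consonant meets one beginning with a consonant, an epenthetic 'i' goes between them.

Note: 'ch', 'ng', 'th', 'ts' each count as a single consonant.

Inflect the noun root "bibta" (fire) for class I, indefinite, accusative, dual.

Attach number dual cheth- → chethbibta.
Attach case accusative -ab → chethbibtaab.
Attach noun class class I al- → alchethbibtaab.
Attach definiteness indefinite -ong → alchethbibtaabong.
Apply epenthesis: alchethbibtaabong → alichethibibtaabong.

alichethibibtaabong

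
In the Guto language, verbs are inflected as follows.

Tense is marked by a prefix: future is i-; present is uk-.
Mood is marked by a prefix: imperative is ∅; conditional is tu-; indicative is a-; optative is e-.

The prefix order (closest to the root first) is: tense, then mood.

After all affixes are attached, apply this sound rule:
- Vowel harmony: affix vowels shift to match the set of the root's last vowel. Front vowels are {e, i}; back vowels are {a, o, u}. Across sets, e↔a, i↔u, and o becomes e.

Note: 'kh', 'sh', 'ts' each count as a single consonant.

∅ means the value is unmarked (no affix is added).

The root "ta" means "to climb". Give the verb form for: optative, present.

aukta

Attach tense present uk- → ukta.
Attach mood optative e- → eukta.
Apply vowel harmony: eukta → aukta.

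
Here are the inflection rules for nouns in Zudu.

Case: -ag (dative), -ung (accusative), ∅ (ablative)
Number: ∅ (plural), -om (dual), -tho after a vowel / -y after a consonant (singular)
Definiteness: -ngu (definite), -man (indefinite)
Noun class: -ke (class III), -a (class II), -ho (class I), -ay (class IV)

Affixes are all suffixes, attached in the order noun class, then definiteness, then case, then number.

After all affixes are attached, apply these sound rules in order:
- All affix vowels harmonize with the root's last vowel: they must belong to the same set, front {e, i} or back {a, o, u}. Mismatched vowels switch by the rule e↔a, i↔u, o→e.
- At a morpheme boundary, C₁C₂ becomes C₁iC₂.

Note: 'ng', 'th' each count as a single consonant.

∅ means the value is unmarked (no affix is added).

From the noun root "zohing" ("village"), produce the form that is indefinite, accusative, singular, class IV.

Attach noun class class IV -ay → zohingay.
Attach definiteness indefinite -man → zohingayman.
Attach case accusative -ung → zohingaymanung.
Attach number singular -y (after consonant 'ng') → zohingaymanungy.
Apply vowel harmony: zohingaymanungy → zohingeymeningy.
Apply epenthesis: zohingeymeningy → zohingeyimeningiy.

zohingeyimeningiy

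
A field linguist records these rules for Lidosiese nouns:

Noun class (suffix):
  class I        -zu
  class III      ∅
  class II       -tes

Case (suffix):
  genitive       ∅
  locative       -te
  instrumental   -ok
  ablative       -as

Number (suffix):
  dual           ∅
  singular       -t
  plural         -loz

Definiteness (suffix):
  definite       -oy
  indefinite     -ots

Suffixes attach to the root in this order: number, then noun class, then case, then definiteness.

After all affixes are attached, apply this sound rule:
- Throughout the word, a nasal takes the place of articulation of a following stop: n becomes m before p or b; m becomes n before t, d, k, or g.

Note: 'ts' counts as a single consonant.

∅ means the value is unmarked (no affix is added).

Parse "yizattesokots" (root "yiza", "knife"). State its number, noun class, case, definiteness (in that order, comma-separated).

Segment: yiza-t-tes-ok-ots.
number: -t → singular.
noun class: -tes → class II.
case: -ok → instrumental.
definiteness: -ots → indefinite.

singular, class II, instrumental, indefinite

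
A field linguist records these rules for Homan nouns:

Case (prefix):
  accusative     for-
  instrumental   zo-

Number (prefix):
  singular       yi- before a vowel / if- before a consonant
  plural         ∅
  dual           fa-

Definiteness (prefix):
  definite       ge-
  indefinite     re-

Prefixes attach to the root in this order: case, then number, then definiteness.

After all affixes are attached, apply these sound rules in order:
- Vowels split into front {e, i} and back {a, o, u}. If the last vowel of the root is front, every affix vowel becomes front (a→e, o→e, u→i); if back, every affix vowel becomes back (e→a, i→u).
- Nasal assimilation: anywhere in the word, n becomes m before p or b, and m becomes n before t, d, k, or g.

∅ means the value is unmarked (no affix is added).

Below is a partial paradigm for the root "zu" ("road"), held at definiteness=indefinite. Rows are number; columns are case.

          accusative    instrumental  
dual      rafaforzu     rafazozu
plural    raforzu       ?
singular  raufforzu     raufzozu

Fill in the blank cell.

Attach case instrumental zo- → zozu.
number = plural: zero marking, form stays zozu.
Attach definiteness indefinite re- → rezozu.
Apply vowel harmony: rezozu → razozu.
Nasal assimilation: no change.

razozu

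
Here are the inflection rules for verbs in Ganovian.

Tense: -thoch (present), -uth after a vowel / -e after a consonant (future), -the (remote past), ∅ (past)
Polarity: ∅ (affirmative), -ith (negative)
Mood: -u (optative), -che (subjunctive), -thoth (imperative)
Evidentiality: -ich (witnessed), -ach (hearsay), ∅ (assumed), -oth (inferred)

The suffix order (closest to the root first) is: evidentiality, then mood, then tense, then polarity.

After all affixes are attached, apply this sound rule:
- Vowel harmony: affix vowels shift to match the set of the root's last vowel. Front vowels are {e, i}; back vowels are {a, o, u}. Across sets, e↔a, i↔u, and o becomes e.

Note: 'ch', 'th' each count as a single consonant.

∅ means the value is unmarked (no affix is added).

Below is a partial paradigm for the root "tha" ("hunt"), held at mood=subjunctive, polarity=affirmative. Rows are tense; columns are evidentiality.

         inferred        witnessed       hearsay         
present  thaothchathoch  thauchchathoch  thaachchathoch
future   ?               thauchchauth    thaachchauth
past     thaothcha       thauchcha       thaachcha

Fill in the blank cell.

thaothchauth

Attach evidentiality inferred -oth → thaoth.
Attach mood subjunctive -che → thaothche.
Attach tense future -uth (after vowel 'e') → thaothcheuth.
polarity = affirmative: zero marking, form stays thaothcheuth.
Apply vowel harmony: thaothcheuth → thaothchauth.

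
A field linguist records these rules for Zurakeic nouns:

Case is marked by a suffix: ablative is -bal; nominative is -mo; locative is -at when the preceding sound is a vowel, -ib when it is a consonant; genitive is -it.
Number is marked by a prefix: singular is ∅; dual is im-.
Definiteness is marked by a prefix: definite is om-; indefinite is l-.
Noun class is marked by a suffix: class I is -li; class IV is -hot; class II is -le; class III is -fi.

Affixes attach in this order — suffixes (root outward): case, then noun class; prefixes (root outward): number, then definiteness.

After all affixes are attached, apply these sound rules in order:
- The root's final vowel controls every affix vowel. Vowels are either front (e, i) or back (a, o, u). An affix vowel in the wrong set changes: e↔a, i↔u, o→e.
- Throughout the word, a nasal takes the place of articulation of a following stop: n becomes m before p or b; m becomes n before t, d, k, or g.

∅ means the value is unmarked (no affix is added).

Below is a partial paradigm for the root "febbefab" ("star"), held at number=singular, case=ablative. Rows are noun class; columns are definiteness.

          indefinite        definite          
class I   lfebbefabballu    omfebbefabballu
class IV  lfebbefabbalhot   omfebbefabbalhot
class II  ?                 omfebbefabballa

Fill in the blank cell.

lfebbefabballa

number = singular: zero marking, form stays febbefab.
Attach case ablative -bal → febbefabbal.
Attach definiteness indefinite l- → lfebbefabbal.
Attach noun class class II -le → lfebbefabballe.
Apply vowel harmony: lfebbefabballe → lfebbefabballa.
Nasal assimilation: no change.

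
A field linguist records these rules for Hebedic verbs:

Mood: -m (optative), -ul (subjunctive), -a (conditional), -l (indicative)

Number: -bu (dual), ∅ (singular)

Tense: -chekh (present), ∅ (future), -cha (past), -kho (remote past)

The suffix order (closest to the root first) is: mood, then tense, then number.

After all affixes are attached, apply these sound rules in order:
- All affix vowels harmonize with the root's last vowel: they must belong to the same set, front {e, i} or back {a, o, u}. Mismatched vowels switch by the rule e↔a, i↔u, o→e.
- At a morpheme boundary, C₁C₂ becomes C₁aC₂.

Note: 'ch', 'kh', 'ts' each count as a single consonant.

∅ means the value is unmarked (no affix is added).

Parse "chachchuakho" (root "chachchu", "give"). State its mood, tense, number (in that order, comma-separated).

Segment: chachchu-a-kho.
mood: -a → conditional.
tense: -kho → remote past.
number: ∅ → singular.

conditional, remote past, singular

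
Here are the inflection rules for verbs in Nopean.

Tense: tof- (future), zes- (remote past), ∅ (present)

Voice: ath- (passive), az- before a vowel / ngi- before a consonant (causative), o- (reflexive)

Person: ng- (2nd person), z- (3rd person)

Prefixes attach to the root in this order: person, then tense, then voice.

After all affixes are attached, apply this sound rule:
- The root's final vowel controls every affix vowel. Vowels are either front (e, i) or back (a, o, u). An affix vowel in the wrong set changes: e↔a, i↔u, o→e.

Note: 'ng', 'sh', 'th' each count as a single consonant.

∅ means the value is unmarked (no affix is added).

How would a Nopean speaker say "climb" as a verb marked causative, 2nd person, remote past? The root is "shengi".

Attach person 2nd person ng- → ngshengi.
Attach tense remote past zes- → zesngshengi.
Attach voice causative ngi- (before consonant 'z') → ngizesngshengi.
Vowel harmony: no change.

ngizesngshengi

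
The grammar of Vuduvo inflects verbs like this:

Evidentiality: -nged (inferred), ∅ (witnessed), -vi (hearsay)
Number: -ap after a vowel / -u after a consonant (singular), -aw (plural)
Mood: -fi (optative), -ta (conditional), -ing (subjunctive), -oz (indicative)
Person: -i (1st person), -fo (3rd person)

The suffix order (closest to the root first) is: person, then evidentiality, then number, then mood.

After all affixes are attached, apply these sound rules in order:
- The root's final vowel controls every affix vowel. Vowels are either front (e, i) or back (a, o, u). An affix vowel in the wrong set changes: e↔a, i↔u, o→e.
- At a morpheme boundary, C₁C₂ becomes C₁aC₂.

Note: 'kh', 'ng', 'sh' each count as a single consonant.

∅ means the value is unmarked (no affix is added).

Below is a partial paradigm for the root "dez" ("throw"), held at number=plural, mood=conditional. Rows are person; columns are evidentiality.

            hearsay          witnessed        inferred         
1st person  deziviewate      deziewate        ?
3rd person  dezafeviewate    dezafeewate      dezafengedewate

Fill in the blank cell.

Attach person 1st person -i → dezi.
Attach evidentiality inferred -nged → dezinged.
Attach number plural -aw → dezingedaw.
Attach mood conditional -ta → dezingedawta.
Apply vowel harmony: dezingedawta → dezingedewte.
Apply epenthesis: dezingedewte → dezingedewate.

dezingedewate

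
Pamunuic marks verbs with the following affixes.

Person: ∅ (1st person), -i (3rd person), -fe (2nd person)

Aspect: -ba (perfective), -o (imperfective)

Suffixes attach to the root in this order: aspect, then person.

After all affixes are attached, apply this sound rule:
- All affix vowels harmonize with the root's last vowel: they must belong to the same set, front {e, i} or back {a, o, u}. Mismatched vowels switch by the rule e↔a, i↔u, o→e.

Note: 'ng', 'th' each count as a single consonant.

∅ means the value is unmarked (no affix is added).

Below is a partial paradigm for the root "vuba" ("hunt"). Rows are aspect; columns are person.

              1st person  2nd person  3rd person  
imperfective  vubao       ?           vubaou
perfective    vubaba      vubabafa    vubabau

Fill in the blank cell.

Attach aspect imperfective -o → vubao.
Attach person 2nd person -fe → vubaofe.
Apply vowel harmony: vubaofe → vubaofa.

vubaofa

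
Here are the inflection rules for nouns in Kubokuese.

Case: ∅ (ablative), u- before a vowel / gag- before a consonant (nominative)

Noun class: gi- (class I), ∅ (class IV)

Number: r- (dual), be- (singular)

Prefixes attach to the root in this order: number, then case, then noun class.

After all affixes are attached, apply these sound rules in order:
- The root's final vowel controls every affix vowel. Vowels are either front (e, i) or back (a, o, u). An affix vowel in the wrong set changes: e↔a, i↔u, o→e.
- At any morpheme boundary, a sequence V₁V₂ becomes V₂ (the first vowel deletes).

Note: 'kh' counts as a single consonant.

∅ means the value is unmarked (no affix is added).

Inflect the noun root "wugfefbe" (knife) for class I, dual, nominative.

gigegrwugfefbe

Attach number dual r- → rwugfefbe.
Attach case nominative gag- (before consonant 'r') → gagrwugfefbe.
Attach noun class class I gi- → gigagrwugfefbe.
Apply vowel harmony: gigagrwugfefbe → gigegrwugfefbe.
Vowel deletion: no change.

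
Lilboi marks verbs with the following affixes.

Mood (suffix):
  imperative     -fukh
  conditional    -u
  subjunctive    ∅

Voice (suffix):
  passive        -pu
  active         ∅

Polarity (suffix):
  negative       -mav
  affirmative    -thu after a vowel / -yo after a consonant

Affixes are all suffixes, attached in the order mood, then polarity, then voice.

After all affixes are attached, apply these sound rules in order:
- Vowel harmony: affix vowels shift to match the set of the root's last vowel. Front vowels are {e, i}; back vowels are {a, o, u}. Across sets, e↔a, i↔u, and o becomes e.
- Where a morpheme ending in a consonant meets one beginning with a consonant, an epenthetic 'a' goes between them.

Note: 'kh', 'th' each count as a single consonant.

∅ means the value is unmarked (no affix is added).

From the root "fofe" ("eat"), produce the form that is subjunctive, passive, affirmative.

fofethipi

mood = subjunctive: zero marking, form stays fofe.
Attach polarity affirmative -thu (after vowel 'e') → fofethu.
Attach voice passive -pu → fofethupu.
Apply vowel harmony: fofethupu → fofethipi.
Epenthesis: no change.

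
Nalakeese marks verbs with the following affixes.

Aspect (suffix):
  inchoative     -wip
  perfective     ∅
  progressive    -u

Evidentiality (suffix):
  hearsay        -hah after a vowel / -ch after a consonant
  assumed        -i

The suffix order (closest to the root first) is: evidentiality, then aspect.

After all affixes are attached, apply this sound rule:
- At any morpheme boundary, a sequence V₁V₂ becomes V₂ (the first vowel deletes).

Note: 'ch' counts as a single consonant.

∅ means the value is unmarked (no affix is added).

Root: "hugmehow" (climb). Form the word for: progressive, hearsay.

hugmehowchu

Attach evidentiality hearsay -ch (after consonant 'w') → hugmehowch.
Attach aspect progressive -u → hugmehowchu.
Vowel deletion: no change.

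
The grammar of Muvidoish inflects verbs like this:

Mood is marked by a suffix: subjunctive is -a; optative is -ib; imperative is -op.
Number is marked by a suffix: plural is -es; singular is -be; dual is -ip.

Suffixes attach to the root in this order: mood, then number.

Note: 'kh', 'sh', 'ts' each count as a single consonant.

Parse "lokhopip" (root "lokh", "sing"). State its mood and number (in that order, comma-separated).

imperative, dual

Segment: lokh-op-ip.
mood: -op → imperative.
number: -ip → dual.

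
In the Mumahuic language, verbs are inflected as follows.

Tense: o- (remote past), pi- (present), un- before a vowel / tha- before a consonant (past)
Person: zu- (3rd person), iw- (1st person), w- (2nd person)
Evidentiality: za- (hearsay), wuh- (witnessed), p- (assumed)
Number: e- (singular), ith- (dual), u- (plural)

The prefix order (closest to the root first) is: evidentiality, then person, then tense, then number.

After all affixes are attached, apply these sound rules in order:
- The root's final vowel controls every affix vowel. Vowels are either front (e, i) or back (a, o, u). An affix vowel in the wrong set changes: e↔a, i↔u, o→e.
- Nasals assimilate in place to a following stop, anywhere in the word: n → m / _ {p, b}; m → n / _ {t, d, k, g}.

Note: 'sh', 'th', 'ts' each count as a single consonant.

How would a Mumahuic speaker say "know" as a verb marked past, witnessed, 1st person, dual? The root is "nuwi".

ithiniwwihnuwi

Attach evidentiality witnessed wuh- → wuhnuwi.
Attach person 1st person iw- → iwwuhnuwi.
Attach tense past un- (before vowel 'i') → uniwwuhnuwi.
Attach number dual ith- → ithuniwwuhnuwi.
Apply vowel harmony: ithuniwwuhnuwi → ithiniwwihnuwi.
Nasal assimilation: no change.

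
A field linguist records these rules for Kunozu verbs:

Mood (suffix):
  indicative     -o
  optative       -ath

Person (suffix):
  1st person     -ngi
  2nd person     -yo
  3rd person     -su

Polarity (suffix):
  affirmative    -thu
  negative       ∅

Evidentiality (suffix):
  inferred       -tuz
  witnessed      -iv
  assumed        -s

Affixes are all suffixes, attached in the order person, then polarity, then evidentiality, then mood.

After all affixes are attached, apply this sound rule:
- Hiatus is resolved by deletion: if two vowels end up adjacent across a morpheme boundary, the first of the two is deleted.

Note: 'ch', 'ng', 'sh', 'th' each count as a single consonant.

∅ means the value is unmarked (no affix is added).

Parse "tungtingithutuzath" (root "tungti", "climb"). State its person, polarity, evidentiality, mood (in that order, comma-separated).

Segment: tungti-ngi-thu-tuz-ath.
person: -ngi → 1st person.
polarity: -thu → affirmative.
evidentiality: -tuz → inferred.
mood: -ath → optative.

1st person, affirmative, inferred, optative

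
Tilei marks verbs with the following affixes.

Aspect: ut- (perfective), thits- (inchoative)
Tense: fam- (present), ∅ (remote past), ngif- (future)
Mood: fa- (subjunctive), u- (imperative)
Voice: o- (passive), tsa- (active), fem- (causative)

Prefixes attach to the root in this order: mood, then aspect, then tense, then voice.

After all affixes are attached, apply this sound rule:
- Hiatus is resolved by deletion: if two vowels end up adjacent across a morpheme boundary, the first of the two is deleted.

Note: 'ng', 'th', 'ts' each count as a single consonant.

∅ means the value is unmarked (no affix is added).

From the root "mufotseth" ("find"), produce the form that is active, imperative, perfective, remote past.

tsutumufotseth

Attach mood imperative u- → umufotseth.
Attach aspect perfective ut- → utumufotseth.
tense = remote past: zero marking, form stays utumufotseth.
Attach voice active tsa- → tsautumufotseth.
Apply vowel deletion: tsautumufotseth → tsutumufotseth.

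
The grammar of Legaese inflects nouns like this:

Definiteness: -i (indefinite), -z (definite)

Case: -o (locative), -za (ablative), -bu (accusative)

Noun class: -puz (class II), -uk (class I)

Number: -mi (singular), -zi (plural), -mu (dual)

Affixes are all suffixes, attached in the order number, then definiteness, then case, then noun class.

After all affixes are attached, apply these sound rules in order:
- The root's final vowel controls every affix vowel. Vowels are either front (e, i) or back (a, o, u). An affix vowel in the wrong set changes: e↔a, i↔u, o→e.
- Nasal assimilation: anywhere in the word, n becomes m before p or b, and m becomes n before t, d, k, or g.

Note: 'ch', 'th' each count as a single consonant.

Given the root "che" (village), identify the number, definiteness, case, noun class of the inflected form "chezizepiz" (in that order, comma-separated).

plural, definite, locative, class II

Segment: che-zi-z-o-puz.
number: -zi → plural.
definiteness: -z → definite.
case: -o → locative.
noun class: -puz → class II.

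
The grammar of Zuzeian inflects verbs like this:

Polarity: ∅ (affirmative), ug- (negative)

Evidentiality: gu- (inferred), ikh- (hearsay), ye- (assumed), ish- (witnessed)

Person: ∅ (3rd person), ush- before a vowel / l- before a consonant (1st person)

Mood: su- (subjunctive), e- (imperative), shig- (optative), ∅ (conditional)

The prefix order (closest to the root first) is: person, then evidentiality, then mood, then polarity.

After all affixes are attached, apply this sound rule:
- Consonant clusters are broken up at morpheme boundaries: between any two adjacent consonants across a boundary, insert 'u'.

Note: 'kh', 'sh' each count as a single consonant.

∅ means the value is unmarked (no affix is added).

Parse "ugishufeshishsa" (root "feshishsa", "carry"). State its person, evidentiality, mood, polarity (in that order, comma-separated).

3rd person, witnessed, conditional, negative

Segment: ug-ish-feshishsa.
person: ∅ → 3rd person.
evidentiality: ish- → witnessed.
mood: ∅ → conditional.
polarity: ug- → negative.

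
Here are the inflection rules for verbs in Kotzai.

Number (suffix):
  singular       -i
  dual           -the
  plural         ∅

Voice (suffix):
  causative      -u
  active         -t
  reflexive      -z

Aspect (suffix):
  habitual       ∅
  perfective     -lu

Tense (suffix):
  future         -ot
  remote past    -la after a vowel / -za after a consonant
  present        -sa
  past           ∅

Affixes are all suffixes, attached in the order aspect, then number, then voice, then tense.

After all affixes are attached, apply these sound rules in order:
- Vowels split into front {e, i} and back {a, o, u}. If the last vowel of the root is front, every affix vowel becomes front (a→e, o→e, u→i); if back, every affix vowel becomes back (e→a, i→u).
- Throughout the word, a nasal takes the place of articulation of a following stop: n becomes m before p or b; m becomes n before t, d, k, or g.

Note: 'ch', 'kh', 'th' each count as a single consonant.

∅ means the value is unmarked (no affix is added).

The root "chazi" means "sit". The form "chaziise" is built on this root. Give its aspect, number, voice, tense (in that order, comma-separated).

habitual, plural, causative, present

Segment: chazi-u-sa.
aspect: ∅ → habitual.
number: ∅ → plural.
voice: -u → causative.
tense: -sa → present.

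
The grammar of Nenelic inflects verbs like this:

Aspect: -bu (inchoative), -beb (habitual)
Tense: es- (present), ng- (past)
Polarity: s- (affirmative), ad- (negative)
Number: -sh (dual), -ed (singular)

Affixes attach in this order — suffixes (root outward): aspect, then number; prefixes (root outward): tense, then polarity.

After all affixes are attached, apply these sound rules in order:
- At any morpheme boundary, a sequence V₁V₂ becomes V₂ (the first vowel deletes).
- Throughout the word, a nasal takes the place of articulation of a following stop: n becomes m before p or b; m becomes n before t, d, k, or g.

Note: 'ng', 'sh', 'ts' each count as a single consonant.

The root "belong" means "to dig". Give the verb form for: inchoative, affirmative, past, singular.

sngbelongbed

Attach tense past ng- → ngbelong.
Attach polarity affirmative s- → sngbelong.
Attach aspect inchoative -bu → sngbelongbu.
Attach number singular -ed → sngbelongbued.
Apply vowel deletion: sngbelongbued → sngbelongbed.
Nasal assimilation: no change.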